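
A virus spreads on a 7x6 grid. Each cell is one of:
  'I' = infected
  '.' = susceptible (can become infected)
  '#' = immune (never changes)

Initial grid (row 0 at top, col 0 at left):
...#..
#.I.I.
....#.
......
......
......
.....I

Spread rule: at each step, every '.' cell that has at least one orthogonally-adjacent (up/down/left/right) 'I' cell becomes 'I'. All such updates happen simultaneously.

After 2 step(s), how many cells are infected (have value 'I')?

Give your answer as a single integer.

Answer: 20

Derivation:
Step 0 (initial): 3 infected
Step 1: +8 new -> 11 infected
Step 2: +9 new -> 20 infected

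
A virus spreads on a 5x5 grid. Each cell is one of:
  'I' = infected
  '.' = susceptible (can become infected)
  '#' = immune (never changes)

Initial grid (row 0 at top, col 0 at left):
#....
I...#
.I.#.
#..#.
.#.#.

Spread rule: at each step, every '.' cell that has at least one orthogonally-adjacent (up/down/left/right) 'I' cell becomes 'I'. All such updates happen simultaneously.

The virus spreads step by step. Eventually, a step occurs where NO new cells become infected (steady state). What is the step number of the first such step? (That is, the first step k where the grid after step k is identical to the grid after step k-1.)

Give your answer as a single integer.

Answer: 6

Derivation:
Step 0 (initial): 2 infected
Step 1: +4 new -> 6 infected
Step 2: +3 new -> 9 infected
Step 3: +3 new -> 12 infected
Step 4: +1 new -> 13 infected
Step 5: +1 new -> 14 infected
Step 6: +0 new -> 14 infected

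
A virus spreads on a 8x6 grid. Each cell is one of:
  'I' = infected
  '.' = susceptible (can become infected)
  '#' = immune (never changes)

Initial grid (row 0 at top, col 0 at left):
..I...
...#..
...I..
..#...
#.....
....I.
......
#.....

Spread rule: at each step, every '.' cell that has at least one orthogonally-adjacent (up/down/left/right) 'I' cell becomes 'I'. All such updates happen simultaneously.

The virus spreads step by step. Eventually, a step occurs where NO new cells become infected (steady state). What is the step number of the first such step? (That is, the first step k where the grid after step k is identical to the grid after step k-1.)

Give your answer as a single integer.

Answer: 6

Derivation:
Step 0 (initial): 3 infected
Step 1: +10 new -> 13 infected
Step 2: +13 new -> 26 infected
Step 3: +11 new -> 37 infected
Step 4: +5 new -> 42 infected
Step 5: +2 new -> 44 infected
Step 6: +0 new -> 44 infected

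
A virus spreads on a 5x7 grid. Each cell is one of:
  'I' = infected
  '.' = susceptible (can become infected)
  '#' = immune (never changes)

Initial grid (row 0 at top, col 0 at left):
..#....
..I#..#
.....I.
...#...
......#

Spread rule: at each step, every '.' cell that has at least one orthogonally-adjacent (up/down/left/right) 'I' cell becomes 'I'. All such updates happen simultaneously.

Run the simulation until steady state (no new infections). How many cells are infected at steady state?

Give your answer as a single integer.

Step 0 (initial): 2 infected
Step 1: +6 new -> 8 infected
Step 2: +10 new -> 18 infected
Step 3: +7 new -> 25 infected
Step 4: +4 new -> 29 infected
Step 5: +1 new -> 30 infected
Step 6: +0 new -> 30 infected

Answer: 30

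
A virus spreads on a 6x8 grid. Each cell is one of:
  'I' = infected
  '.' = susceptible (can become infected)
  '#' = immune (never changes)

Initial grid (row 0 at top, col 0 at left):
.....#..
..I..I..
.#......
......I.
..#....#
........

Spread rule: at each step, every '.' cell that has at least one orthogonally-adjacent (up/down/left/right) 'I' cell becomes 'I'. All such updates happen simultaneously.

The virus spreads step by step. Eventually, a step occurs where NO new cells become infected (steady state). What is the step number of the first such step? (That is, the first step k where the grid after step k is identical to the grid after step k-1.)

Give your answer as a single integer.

Answer: 7

Derivation:
Step 0 (initial): 3 infected
Step 1: +11 new -> 14 infected
Step 2: +13 new -> 27 infected
Step 3: +8 new -> 35 infected
Step 4: +4 new -> 39 infected
Step 5: +3 new -> 42 infected
Step 6: +2 new -> 44 infected
Step 7: +0 new -> 44 infected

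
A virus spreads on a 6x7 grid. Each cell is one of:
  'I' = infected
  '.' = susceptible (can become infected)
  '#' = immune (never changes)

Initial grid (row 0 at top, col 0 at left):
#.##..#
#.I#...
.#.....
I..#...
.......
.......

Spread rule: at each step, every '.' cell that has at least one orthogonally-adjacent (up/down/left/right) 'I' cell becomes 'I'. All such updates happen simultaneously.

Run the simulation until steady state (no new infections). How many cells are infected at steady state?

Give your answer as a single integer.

Answer: 34

Derivation:
Step 0 (initial): 2 infected
Step 1: +5 new -> 7 infected
Step 2: +5 new -> 12 infected
Step 3: +3 new -> 15 infected
Step 4: +5 new -> 20 infected
Step 5: +6 new -> 26 infected
Step 6: +5 new -> 31 infected
Step 7: +2 new -> 33 infected
Step 8: +1 new -> 34 infected
Step 9: +0 new -> 34 infected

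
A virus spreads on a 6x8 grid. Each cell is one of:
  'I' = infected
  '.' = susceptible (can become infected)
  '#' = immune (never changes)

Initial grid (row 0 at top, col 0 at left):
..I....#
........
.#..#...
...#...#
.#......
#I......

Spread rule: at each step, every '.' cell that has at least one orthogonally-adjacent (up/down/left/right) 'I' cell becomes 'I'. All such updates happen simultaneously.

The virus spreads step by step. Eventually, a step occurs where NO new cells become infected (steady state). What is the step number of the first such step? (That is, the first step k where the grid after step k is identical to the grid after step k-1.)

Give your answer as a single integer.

Answer: 8

Derivation:
Step 0 (initial): 2 infected
Step 1: +4 new -> 6 infected
Step 2: +7 new -> 13 infected
Step 3: +7 new -> 20 infected
Step 4: +6 new -> 26 infected
Step 5: +6 new -> 32 infected
Step 6: +6 new -> 38 infected
Step 7: +3 new -> 41 infected
Step 8: +0 new -> 41 infected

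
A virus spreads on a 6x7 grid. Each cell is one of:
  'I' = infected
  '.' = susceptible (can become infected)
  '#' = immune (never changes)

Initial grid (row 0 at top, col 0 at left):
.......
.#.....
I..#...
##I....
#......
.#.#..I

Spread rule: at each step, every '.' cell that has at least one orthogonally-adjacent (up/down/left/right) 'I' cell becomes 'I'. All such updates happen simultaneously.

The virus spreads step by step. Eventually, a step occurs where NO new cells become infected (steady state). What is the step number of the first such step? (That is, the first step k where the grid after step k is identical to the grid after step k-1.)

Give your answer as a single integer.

Answer: 7

Derivation:
Step 0 (initial): 3 infected
Step 1: +7 new -> 10 infected
Step 2: +9 new -> 19 infected
Step 3: +7 new -> 26 infected
Step 4: +4 new -> 30 infected
Step 5: +3 new -> 33 infected
Step 6: +1 new -> 34 infected
Step 7: +0 new -> 34 infected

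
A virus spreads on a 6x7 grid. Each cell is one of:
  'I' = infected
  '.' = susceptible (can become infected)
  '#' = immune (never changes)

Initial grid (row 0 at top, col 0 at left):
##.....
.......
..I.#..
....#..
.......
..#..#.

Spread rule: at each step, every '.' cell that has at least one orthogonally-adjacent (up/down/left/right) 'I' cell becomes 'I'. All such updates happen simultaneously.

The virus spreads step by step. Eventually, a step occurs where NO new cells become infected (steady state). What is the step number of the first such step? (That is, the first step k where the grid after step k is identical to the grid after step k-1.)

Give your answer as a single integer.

Answer: 8

Derivation:
Step 0 (initial): 1 infected
Step 1: +4 new -> 5 infected
Step 2: +7 new -> 12 infected
Step 3: +6 new -> 18 infected
Step 4: +6 new -> 24 infected
Step 5: +6 new -> 30 infected
Step 6: +4 new -> 34 infected
Step 7: +2 new -> 36 infected
Step 8: +0 new -> 36 infected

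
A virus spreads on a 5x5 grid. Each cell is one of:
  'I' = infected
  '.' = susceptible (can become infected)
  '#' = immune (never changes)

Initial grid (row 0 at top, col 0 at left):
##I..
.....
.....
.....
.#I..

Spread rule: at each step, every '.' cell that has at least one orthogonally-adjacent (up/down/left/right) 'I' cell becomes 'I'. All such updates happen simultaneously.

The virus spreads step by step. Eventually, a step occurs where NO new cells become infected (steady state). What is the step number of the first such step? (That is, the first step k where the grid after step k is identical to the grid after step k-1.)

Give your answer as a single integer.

Answer: 5

Derivation:
Step 0 (initial): 2 infected
Step 1: +4 new -> 6 infected
Step 2: +7 new -> 13 infected
Step 3: +6 new -> 19 infected
Step 4: +3 new -> 22 infected
Step 5: +0 new -> 22 infected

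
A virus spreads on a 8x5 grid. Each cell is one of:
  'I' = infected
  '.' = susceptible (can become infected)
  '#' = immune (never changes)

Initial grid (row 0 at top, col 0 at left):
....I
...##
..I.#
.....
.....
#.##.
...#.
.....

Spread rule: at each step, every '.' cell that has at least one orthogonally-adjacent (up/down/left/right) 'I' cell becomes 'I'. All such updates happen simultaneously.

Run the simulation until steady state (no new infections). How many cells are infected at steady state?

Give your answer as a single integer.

Step 0 (initial): 2 infected
Step 1: +5 new -> 7 infected
Step 2: +6 new -> 13 infected
Step 3: +6 new -> 19 infected
Step 4: +4 new -> 23 infected
Step 5: +2 new -> 25 infected
Step 6: +4 new -> 29 infected
Step 7: +3 new -> 32 infected
Step 8: +1 new -> 33 infected
Step 9: +0 new -> 33 infected

Answer: 33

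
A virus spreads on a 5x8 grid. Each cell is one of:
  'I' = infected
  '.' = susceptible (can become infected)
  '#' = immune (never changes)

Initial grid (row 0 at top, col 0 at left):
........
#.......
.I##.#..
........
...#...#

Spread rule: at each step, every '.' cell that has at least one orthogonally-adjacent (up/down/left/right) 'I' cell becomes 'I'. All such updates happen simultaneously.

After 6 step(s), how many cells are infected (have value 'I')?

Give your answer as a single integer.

Step 0 (initial): 1 infected
Step 1: +3 new -> 4 infected
Step 2: +5 new -> 9 infected
Step 3: +6 new -> 15 infected
Step 4: +3 new -> 18 infected
Step 5: +5 new -> 23 infected
Step 6: +4 new -> 27 infected

Answer: 27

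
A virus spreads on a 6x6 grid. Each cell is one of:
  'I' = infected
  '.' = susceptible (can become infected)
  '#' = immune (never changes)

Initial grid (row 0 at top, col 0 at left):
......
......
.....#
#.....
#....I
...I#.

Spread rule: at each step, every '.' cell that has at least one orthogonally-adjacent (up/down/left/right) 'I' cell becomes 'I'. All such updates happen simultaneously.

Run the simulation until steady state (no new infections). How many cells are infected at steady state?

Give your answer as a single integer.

Answer: 32

Derivation:
Step 0 (initial): 2 infected
Step 1: +5 new -> 7 infected
Step 2: +4 new -> 11 infected
Step 3: +5 new -> 16 infected
Step 4: +4 new -> 20 infected
Step 5: +5 new -> 25 infected
Step 6: +4 new -> 29 infected
Step 7: +2 new -> 31 infected
Step 8: +1 new -> 32 infected
Step 9: +0 new -> 32 infected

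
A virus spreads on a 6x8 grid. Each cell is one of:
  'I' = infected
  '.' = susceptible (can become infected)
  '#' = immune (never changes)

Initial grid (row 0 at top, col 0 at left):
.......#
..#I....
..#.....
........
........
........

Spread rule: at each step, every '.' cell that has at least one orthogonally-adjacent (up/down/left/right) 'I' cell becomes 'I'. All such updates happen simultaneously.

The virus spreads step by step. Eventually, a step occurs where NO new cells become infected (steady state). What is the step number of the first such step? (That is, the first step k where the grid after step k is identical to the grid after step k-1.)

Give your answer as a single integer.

Answer: 9

Derivation:
Step 0 (initial): 1 infected
Step 1: +3 new -> 4 infected
Step 2: +5 new -> 9 infected
Step 3: +7 new -> 16 infected
Step 4: +10 new -> 26 infected
Step 5: +9 new -> 35 infected
Step 6: +6 new -> 41 infected
Step 7: +3 new -> 44 infected
Step 8: +1 new -> 45 infected
Step 9: +0 new -> 45 infected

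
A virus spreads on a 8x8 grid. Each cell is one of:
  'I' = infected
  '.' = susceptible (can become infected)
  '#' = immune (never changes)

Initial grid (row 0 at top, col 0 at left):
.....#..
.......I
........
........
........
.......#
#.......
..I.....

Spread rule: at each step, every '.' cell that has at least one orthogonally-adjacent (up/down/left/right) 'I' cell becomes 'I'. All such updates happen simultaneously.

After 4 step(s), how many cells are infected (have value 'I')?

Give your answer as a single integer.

Answer: 38

Derivation:
Step 0 (initial): 2 infected
Step 1: +6 new -> 8 infected
Step 2: +9 new -> 17 infected
Step 3: +9 new -> 26 infected
Step 4: +12 new -> 38 infected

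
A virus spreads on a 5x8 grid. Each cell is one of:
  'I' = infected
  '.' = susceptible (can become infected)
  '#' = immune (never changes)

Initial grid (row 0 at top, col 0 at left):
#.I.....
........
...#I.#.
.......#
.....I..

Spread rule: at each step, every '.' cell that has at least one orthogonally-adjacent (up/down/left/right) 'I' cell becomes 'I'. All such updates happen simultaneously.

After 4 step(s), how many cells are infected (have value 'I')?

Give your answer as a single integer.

Step 0 (initial): 3 infected
Step 1: +9 new -> 12 infected
Step 2: +9 new -> 21 infected
Step 3: +6 new -> 27 infected
Step 4: +5 new -> 32 infected

Answer: 32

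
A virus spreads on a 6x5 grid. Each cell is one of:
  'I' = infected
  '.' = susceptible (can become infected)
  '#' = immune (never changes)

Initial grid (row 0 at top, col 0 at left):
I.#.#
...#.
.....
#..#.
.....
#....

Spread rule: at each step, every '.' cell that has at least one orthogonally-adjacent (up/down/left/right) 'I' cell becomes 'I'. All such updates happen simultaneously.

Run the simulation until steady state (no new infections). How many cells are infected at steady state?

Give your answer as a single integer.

Answer: 23

Derivation:
Step 0 (initial): 1 infected
Step 1: +2 new -> 3 infected
Step 2: +2 new -> 5 infected
Step 3: +2 new -> 7 infected
Step 4: +2 new -> 9 infected
Step 5: +3 new -> 12 infected
Step 6: +4 new -> 16 infected
Step 7: +4 new -> 20 infected
Step 8: +2 new -> 22 infected
Step 9: +1 new -> 23 infected
Step 10: +0 new -> 23 infected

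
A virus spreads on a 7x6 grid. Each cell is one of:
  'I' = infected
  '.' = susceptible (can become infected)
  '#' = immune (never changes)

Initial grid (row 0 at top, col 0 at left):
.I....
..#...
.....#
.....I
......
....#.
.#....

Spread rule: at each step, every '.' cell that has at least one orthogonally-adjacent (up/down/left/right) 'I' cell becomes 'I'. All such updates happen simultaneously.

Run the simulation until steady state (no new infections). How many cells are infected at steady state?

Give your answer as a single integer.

Step 0 (initial): 2 infected
Step 1: +5 new -> 7 infected
Step 2: +7 new -> 14 infected
Step 3: +10 new -> 24 infected
Step 4: +7 new -> 31 infected
Step 5: +4 new -> 35 infected
Step 6: +2 new -> 37 infected
Step 7: +1 new -> 38 infected
Step 8: +0 new -> 38 infected

Answer: 38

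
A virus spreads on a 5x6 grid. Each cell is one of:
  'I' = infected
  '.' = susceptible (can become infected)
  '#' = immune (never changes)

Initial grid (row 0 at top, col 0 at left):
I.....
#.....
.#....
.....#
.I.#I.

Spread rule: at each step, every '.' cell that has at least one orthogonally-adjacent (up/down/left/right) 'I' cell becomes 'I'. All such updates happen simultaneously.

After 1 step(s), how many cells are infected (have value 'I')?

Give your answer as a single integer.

Answer: 9

Derivation:
Step 0 (initial): 3 infected
Step 1: +6 new -> 9 infected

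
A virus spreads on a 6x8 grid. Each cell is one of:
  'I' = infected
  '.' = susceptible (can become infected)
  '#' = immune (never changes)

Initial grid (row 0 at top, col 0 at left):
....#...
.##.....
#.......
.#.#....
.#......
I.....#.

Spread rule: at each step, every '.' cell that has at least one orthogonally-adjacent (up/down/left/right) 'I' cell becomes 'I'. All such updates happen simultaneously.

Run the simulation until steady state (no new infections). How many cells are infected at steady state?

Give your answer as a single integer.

Step 0 (initial): 1 infected
Step 1: +2 new -> 3 infected
Step 2: +2 new -> 5 infected
Step 3: +2 new -> 7 infected
Step 4: +3 new -> 10 infected
Step 5: +3 new -> 13 infected
Step 6: +4 new -> 17 infected
Step 7: +4 new -> 21 infected
Step 8: +5 new -> 26 infected
Step 9: +5 new -> 31 infected
Step 10: +4 new -> 35 infected
Step 11: +3 new -> 38 infected
Step 12: +2 new -> 40 infected
Step 13: +0 new -> 40 infected

Answer: 40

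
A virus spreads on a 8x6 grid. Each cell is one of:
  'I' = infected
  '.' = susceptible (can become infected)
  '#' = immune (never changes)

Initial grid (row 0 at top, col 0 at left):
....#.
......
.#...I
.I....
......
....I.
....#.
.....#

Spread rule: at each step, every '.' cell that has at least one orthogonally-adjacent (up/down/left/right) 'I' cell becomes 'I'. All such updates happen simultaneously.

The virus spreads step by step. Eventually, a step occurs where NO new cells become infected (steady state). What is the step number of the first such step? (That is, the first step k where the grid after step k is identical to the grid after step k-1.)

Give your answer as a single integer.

Step 0 (initial): 3 infected
Step 1: +9 new -> 12 infected
Step 2: +15 new -> 27 infected
Step 3: +7 new -> 34 infected
Step 4: +8 new -> 42 infected
Step 5: +2 new -> 44 infected
Step 6: +0 new -> 44 infected

Answer: 6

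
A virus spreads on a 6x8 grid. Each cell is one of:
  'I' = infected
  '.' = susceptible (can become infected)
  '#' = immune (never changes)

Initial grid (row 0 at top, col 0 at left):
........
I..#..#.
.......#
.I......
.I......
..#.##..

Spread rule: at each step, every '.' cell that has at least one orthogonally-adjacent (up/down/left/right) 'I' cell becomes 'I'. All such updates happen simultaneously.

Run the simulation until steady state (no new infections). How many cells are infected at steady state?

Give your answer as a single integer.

Step 0 (initial): 3 infected
Step 1: +9 new -> 12 infected
Step 2: +6 new -> 18 infected
Step 3: +5 new -> 23 infected
Step 4: +4 new -> 27 infected
Step 5: +5 new -> 32 infected
Step 6: +6 new -> 38 infected
Step 7: +2 new -> 40 infected
Step 8: +1 new -> 41 infected
Step 9: +1 new -> 42 infected
Step 10: +0 new -> 42 infected

Answer: 42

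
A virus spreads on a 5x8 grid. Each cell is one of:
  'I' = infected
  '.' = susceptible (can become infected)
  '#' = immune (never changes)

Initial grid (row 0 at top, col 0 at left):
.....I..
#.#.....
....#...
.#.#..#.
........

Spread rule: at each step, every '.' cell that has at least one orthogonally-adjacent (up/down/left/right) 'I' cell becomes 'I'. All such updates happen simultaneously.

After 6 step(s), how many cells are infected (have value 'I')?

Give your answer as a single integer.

Answer: 29

Derivation:
Step 0 (initial): 1 infected
Step 1: +3 new -> 4 infected
Step 2: +5 new -> 9 infected
Step 3: +5 new -> 14 infected
Step 4: +5 new -> 19 infected
Step 5: +6 new -> 25 infected
Step 6: +4 new -> 29 infected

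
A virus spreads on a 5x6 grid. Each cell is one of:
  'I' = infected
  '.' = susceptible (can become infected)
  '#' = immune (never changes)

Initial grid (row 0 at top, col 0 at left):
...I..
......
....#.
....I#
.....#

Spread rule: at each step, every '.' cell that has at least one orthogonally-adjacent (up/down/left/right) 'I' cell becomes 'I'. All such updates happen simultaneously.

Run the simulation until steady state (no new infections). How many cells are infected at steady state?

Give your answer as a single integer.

Step 0 (initial): 2 infected
Step 1: +5 new -> 7 infected
Step 2: +7 new -> 14 infected
Step 3: +6 new -> 20 infected
Step 4: +5 new -> 25 infected
Step 5: +2 new -> 27 infected
Step 6: +0 new -> 27 infected

Answer: 27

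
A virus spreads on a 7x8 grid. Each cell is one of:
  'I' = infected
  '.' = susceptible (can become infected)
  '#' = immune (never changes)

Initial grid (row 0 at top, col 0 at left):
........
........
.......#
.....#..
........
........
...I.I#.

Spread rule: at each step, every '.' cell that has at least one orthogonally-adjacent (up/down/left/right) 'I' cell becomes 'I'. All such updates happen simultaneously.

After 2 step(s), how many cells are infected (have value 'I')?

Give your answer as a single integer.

Step 0 (initial): 2 infected
Step 1: +4 new -> 6 infected
Step 2: +6 new -> 12 infected

Answer: 12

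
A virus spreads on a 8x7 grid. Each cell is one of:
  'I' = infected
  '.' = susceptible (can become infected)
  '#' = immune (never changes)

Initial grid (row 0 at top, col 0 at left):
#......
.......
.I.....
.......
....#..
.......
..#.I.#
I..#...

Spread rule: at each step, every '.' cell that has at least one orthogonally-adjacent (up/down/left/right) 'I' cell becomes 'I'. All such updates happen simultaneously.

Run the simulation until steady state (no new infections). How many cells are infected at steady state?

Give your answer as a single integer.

Answer: 51

Derivation:
Step 0 (initial): 3 infected
Step 1: +10 new -> 13 infected
Step 2: +13 new -> 26 infected
Step 3: +12 new -> 38 infected
Step 4: +6 new -> 44 infected
Step 5: +4 new -> 48 infected
Step 6: +2 new -> 50 infected
Step 7: +1 new -> 51 infected
Step 8: +0 new -> 51 infected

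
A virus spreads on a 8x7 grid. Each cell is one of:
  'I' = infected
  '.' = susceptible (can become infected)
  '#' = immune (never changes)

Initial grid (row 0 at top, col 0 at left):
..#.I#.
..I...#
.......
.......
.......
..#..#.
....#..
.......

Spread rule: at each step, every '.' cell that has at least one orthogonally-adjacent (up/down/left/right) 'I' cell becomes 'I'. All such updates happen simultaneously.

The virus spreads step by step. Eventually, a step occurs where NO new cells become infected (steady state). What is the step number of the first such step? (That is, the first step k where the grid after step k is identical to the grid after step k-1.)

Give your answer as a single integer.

Answer: 10

Derivation:
Step 0 (initial): 2 infected
Step 1: +5 new -> 7 infected
Step 2: +7 new -> 14 infected
Step 3: +7 new -> 21 infected
Step 4: +6 new -> 27 infected
Step 5: +6 new -> 33 infected
Step 6: +4 new -> 37 infected
Step 7: +5 new -> 42 infected
Step 8: +4 new -> 46 infected
Step 9: +3 new -> 49 infected
Step 10: +0 new -> 49 infected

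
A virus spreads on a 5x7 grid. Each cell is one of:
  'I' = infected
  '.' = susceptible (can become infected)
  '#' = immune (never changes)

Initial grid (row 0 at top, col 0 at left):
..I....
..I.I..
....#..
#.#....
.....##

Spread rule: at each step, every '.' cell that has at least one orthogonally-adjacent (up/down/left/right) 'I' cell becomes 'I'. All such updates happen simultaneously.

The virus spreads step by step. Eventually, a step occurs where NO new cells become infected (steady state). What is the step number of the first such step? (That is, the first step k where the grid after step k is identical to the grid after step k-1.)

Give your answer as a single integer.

Step 0 (initial): 3 infected
Step 1: +7 new -> 10 infected
Step 2: +7 new -> 17 infected
Step 3: +6 new -> 23 infected
Step 4: +4 new -> 27 infected
Step 5: +3 new -> 30 infected
Step 6: +0 new -> 30 infected

Answer: 6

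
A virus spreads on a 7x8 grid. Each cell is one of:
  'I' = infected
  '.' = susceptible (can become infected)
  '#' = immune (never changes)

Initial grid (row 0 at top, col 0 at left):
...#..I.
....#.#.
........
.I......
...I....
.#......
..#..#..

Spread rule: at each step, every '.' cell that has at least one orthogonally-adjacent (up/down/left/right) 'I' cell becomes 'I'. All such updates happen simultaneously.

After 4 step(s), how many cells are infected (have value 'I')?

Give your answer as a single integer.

Step 0 (initial): 3 infected
Step 1: +10 new -> 13 infected
Step 2: +13 new -> 26 infected
Step 3: +12 new -> 38 infected
Step 4: +8 new -> 46 infected

Answer: 46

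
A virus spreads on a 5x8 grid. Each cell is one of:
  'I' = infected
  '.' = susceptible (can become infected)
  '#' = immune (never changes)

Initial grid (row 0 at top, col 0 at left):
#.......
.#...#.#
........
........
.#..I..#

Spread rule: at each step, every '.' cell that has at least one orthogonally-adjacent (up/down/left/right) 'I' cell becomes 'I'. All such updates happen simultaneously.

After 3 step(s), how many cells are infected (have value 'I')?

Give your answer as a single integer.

Answer: 14

Derivation:
Step 0 (initial): 1 infected
Step 1: +3 new -> 4 infected
Step 2: +5 new -> 9 infected
Step 3: +5 new -> 14 infected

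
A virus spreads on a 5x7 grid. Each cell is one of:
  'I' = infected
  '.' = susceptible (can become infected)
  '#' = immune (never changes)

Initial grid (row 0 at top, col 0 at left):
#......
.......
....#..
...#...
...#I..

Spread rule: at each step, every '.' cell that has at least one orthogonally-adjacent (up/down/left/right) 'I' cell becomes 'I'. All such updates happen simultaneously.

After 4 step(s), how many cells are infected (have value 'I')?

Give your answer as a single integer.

Step 0 (initial): 1 infected
Step 1: +2 new -> 3 infected
Step 2: +2 new -> 5 infected
Step 3: +2 new -> 7 infected
Step 4: +2 new -> 9 infected

Answer: 9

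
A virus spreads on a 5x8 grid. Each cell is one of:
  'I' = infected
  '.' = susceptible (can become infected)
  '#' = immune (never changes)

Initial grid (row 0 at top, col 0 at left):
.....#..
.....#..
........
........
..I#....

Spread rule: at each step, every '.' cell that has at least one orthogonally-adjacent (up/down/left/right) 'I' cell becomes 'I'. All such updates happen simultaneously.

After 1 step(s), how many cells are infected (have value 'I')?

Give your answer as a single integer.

Step 0 (initial): 1 infected
Step 1: +2 new -> 3 infected

Answer: 3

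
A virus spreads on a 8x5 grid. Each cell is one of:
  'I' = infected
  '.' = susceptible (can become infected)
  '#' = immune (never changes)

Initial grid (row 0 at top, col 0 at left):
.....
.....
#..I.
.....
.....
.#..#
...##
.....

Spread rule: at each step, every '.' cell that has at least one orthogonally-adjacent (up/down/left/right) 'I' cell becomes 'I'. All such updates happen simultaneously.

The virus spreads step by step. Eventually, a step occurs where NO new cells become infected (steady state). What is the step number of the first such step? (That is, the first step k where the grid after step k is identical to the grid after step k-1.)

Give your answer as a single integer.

Step 0 (initial): 1 infected
Step 1: +4 new -> 5 infected
Step 2: +7 new -> 12 infected
Step 3: +7 new -> 19 infected
Step 4: +5 new -> 24 infected
Step 5: +3 new -> 27 infected
Step 6: +3 new -> 30 infected
Step 7: +3 new -> 33 infected
Step 8: +2 new -> 35 infected
Step 9: +0 new -> 35 infected

Answer: 9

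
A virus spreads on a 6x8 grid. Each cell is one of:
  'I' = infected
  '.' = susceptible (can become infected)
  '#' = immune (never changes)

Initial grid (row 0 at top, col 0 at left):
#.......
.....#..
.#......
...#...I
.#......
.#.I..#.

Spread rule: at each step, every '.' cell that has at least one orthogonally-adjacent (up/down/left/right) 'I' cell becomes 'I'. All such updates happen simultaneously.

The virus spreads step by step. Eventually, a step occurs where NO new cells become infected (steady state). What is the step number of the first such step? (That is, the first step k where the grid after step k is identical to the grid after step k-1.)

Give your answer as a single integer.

Step 0 (initial): 2 infected
Step 1: +6 new -> 8 infected
Step 2: +8 new -> 16 infected
Step 3: +6 new -> 22 infected
Step 4: +4 new -> 26 infected
Step 5: +5 new -> 31 infected
Step 6: +6 new -> 37 infected
Step 7: +4 new -> 41 infected
Step 8: +0 new -> 41 infected

Answer: 8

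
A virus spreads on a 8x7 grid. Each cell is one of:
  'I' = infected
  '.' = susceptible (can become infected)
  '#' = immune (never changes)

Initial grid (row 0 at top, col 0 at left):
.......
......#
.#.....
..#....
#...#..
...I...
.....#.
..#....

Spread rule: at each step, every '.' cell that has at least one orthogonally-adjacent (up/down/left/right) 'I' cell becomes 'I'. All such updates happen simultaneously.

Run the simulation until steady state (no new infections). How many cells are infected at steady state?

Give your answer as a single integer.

Step 0 (initial): 1 infected
Step 1: +4 new -> 5 infected
Step 2: +7 new -> 12 infected
Step 3: +8 new -> 20 infected
Step 4: +10 new -> 30 infected
Step 5: +8 new -> 38 infected
Step 6: +6 new -> 44 infected
Step 7: +3 new -> 47 infected
Step 8: +2 new -> 49 infected
Step 9: +0 new -> 49 infected

Answer: 49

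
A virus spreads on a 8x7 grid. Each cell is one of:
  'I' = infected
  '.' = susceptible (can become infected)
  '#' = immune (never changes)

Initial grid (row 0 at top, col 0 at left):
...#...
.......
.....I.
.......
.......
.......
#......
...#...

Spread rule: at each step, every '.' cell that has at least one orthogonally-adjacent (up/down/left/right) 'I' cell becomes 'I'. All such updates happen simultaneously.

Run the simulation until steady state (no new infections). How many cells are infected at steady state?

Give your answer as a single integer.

Answer: 53

Derivation:
Step 0 (initial): 1 infected
Step 1: +4 new -> 5 infected
Step 2: +7 new -> 12 infected
Step 3: +8 new -> 20 infected
Step 4: +7 new -> 27 infected
Step 5: +9 new -> 36 infected
Step 6: +8 new -> 44 infected
Step 7: +4 new -> 48 infected
Step 8: +3 new -> 51 infected
Step 9: +1 new -> 52 infected
Step 10: +1 new -> 53 infected
Step 11: +0 new -> 53 infected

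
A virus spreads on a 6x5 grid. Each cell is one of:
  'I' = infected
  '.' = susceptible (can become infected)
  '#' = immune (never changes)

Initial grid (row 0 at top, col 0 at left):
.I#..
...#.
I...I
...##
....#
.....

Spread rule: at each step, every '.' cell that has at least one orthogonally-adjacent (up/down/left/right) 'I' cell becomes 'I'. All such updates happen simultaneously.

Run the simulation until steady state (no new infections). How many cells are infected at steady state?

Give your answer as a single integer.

Answer: 25

Derivation:
Step 0 (initial): 3 infected
Step 1: +7 new -> 10 infected
Step 2: +5 new -> 15 infected
Step 3: +4 new -> 19 infected
Step 4: +2 new -> 21 infected
Step 5: +2 new -> 23 infected
Step 6: +1 new -> 24 infected
Step 7: +1 new -> 25 infected
Step 8: +0 new -> 25 infected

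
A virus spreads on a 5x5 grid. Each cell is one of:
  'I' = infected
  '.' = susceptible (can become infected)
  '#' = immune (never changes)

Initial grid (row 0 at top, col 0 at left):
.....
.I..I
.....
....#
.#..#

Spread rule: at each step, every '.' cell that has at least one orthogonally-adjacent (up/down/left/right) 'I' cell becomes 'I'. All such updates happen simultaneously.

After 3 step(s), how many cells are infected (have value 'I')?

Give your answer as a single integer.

Step 0 (initial): 2 infected
Step 1: +7 new -> 9 infected
Step 2: +7 new -> 16 infected
Step 3: +3 new -> 19 infected

Answer: 19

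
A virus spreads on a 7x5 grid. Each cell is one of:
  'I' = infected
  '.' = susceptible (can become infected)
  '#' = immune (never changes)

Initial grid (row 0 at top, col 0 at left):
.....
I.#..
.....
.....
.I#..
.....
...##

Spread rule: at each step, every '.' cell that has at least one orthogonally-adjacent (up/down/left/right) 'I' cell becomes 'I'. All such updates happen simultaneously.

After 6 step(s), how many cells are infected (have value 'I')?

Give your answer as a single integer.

Answer: 31

Derivation:
Step 0 (initial): 2 infected
Step 1: +6 new -> 8 infected
Step 2: +7 new -> 15 infected
Step 3: +6 new -> 21 infected
Step 4: +5 new -> 26 infected
Step 5: +4 new -> 30 infected
Step 6: +1 new -> 31 infected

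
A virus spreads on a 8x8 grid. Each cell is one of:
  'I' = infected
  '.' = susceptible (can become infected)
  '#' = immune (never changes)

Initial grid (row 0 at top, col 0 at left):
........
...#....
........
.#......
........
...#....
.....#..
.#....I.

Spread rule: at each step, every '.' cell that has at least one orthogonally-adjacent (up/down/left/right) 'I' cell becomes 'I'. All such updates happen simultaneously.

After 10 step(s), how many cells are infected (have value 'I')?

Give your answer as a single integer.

Step 0 (initial): 1 infected
Step 1: +3 new -> 4 infected
Step 2: +3 new -> 7 infected
Step 3: +5 new -> 12 infected
Step 4: +6 new -> 18 infected
Step 5: +5 new -> 23 infected
Step 6: +7 new -> 30 infected
Step 7: +8 new -> 38 infected
Step 8: +8 new -> 46 infected
Step 9: +3 new -> 49 infected
Step 10: +4 new -> 53 infected

Answer: 53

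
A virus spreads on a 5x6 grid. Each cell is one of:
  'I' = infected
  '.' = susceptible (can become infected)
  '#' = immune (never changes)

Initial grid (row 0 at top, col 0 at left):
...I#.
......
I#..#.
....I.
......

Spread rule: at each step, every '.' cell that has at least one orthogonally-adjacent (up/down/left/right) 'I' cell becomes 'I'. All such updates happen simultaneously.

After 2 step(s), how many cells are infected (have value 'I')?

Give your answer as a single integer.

Answer: 22

Derivation:
Step 0 (initial): 3 infected
Step 1: +7 new -> 10 infected
Step 2: +12 new -> 22 infected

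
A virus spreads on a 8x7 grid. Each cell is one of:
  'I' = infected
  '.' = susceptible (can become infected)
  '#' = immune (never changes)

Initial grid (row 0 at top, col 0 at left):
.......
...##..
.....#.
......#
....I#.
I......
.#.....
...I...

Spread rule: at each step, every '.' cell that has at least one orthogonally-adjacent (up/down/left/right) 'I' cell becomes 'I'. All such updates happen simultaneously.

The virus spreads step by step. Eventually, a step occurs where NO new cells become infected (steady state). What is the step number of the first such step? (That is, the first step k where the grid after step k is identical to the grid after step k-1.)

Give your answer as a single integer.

Step 0 (initial): 3 infected
Step 1: +9 new -> 12 infected
Step 2: +14 new -> 26 infected
Step 3: +7 new -> 33 infected
Step 4: +5 new -> 38 infected
Step 5: +3 new -> 41 infected
Step 6: +2 new -> 43 infected
Step 7: +1 new -> 44 infected
Step 8: +1 new -> 45 infected
Step 9: +1 new -> 46 infected
Step 10: +2 new -> 48 infected
Step 11: +1 new -> 49 infected
Step 12: +1 new -> 50 infected
Step 13: +0 new -> 50 infected

Answer: 13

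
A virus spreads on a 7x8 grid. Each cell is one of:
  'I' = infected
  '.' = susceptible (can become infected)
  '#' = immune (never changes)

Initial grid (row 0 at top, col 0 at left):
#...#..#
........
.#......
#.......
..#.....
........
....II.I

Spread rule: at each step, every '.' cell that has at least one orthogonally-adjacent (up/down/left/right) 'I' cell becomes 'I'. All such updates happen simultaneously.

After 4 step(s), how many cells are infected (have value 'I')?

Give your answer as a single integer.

Answer: 28

Derivation:
Step 0 (initial): 3 infected
Step 1: +5 new -> 8 infected
Step 2: +6 new -> 14 infected
Step 3: +7 new -> 21 infected
Step 4: +7 new -> 28 infected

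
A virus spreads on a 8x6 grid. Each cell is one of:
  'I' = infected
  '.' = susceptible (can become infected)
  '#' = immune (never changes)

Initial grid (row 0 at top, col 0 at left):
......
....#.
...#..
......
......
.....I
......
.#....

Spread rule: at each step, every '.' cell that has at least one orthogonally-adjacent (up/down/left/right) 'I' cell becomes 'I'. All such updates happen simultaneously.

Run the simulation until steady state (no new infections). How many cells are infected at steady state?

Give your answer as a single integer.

Step 0 (initial): 1 infected
Step 1: +3 new -> 4 infected
Step 2: +5 new -> 9 infected
Step 3: +6 new -> 15 infected
Step 4: +7 new -> 22 infected
Step 5: +6 new -> 28 infected
Step 6: +5 new -> 33 infected
Step 7: +5 new -> 38 infected
Step 8: +4 new -> 42 infected
Step 9: +2 new -> 44 infected
Step 10: +1 new -> 45 infected
Step 11: +0 new -> 45 infected

Answer: 45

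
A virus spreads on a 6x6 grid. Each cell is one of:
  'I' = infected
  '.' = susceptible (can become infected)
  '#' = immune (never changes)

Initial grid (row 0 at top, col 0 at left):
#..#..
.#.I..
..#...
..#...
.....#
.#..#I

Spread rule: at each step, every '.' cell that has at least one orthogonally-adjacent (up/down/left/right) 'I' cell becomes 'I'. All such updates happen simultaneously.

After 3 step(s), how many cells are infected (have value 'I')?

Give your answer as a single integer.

Step 0 (initial): 2 infected
Step 1: +3 new -> 5 infected
Step 2: +5 new -> 10 infected
Step 3: +5 new -> 15 infected

Answer: 15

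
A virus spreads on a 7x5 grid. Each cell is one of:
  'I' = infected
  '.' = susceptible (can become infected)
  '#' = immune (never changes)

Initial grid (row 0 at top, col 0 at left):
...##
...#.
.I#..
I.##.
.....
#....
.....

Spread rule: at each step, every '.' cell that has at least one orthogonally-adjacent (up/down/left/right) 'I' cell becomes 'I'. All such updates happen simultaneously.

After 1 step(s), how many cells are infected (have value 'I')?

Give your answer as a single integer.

Step 0 (initial): 2 infected
Step 1: +4 new -> 6 infected

Answer: 6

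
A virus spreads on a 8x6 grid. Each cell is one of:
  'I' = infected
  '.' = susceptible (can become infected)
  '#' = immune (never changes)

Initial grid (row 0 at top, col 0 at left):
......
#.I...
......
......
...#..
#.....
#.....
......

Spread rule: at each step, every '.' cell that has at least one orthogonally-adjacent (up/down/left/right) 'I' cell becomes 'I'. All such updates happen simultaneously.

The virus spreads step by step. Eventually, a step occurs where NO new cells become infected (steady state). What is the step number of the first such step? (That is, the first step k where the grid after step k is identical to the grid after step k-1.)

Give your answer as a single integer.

Answer: 10

Derivation:
Step 0 (initial): 1 infected
Step 1: +4 new -> 5 infected
Step 2: +6 new -> 11 infected
Step 3: +8 new -> 19 infected
Step 4: +6 new -> 25 infected
Step 5: +6 new -> 31 infected
Step 6: +5 new -> 36 infected
Step 7: +4 new -> 40 infected
Step 8: +3 new -> 43 infected
Step 9: +1 new -> 44 infected
Step 10: +0 new -> 44 infected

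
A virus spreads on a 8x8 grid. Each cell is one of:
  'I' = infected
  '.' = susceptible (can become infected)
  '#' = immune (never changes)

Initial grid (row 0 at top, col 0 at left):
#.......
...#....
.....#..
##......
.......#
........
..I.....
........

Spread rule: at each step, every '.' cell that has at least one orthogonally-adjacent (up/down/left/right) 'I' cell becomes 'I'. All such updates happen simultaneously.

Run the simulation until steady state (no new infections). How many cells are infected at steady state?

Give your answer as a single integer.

Answer: 58

Derivation:
Step 0 (initial): 1 infected
Step 1: +4 new -> 5 infected
Step 2: +7 new -> 12 infected
Step 3: +8 new -> 20 infected
Step 4: +7 new -> 27 infected
Step 5: +8 new -> 35 infected
Step 6: +8 new -> 43 infected
Step 7: +5 new -> 48 infected
Step 8: +4 new -> 52 infected
Step 9: +3 new -> 55 infected
Step 10: +2 new -> 57 infected
Step 11: +1 new -> 58 infected
Step 12: +0 new -> 58 infected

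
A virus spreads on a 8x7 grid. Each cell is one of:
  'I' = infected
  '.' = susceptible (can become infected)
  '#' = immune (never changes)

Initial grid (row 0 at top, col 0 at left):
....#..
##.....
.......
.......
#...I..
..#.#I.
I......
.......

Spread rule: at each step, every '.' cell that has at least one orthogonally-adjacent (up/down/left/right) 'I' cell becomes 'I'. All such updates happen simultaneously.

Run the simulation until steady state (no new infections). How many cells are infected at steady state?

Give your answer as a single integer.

Step 0 (initial): 3 infected
Step 1: +8 new -> 11 infected
Step 2: +12 new -> 23 infected
Step 3: +10 new -> 33 infected
Step 4: +6 new -> 39 infected
Step 5: +6 new -> 45 infected
Step 6: +3 new -> 48 infected
Step 7: +1 new -> 49 infected
Step 8: +1 new -> 50 infected
Step 9: +0 new -> 50 infected

Answer: 50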